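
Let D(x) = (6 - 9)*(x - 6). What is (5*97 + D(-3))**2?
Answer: 262144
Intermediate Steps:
D(x) = 18 - 3*x (D(x) = -3*(-6 + x) = 18 - 3*x)
(5*97 + D(-3))**2 = (5*97 + (18 - 3*(-3)))**2 = (485 + (18 + 9))**2 = (485 + 27)**2 = 512**2 = 262144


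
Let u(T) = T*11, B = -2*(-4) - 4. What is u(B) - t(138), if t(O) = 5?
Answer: 39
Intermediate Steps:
B = 4 (B = 8 - 4 = 4)
u(T) = 11*T
u(B) - t(138) = 11*4 - 1*5 = 44 - 5 = 39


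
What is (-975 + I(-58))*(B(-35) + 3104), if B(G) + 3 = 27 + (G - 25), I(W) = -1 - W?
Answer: -2816424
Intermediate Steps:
B(G) = -1 + G (B(G) = -3 + (27 + (G - 25)) = -3 + (27 + (-25 + G)) = -3 + (2 + G) = -1 + G)
(-975 + I(-58))*(B(-35) + 3104) = (-975 + (-1 - 1*(-58)))*((-1 - 35) + 3104) = (-975 + (-1 + 58))*(-36 + 3104) = (-975 + 57)*3068 = -918*3068 = -2816424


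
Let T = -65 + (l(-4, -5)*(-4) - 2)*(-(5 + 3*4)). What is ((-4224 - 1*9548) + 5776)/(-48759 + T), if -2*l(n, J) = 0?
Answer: 3998/24395 ≈ 0.16389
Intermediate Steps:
l(n, J) = 0 (l(n, J) = -1/2*0 = 0)
T = -31 (T = -65 + (0*(-4) - 2)*(-(5 + 3*4)) = -65 + (0 - 2)*(-(5 + 12)) = -65 - (-2)*17 = -65 - 2*(-17) = -65 + 34 = -31)
((-4224 - 1*9548) + 5776)/(-48759 + T) = ((-4224 - 1*9548) + 5776)/(-48759 - 31) = ((-4224 - 9548) + 5776)/(-48790) = (-13772 + 5776)*(-1/48790) = -7996*(-1/48790) = 3998/24395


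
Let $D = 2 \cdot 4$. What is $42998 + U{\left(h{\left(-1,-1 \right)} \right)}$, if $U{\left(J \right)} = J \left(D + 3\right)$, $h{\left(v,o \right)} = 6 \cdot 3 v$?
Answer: $42800$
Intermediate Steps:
$D = 8$
$h{\left(v,o \right)} = 18 v$
$U{\left(J \right)} = 11 J$ ($U{\left(J \right)} = J \left(8 + 3\right) = J 11 = 11 J$)
$42998 + U{\left(h{\left(-1,-1 \right)} \right)} = 42998 + 11 \cdot 18 \left(-1\right) = 42998 + 11 \left(-18\right) = 42998 - 198 = 42800$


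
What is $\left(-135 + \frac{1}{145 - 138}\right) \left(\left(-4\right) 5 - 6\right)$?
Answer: $\frac{24544}{7} \approx 3506.3$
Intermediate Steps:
$\left(-135 + \frac{1}{145 - 138}\right) \left(\left(-4\right) 5 - 6\right) = \left(-135 + \frac{1}{7}\right) \left(-20 - 6\right) = \left(- \frac{944}{7}\right) \left(-26\right) = \frac{24544}{7}$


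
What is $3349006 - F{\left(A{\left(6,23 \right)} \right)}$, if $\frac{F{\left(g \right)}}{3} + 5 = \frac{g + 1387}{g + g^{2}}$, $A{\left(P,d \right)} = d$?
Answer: $\frac{308109227}{92} \approx 3.349 \cdot 10^{6}$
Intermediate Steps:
$F{\left(g \right)} = -15 + \frac{3 \left(1387 + g\right)}{g + g^{2}}$ ($F{\left(g \right)} = -15 + 3 \frac{g + 1387}{g + g^{2}} = -15 + 3 \frac{1387 + g}{g + g^{2}} = -15 + \frac{3 \left(1387 + g\right)}{g + g^{2}}$)
$3349006 - F{\left(A{\left(6,23 \right)} \right)} = 3349006 - \frac{3 \left(1387 - 5 \cdot 23^{2} - 92\right)}{23 \left(1 + 23\right)} = 3349006 - 3 \cdot \frac{1}{23} \cdot \frac{1}{24} \left(1387 - 2645 - 92\right) = 3349006 - 3 \cdot \frac{1}{23} \cdot \frac{1}{24} \left(-1350\right) = 3349006 - - \frac{675}{92} = 3349006 + \frac{675}{92} = \frac{308109227}{92}$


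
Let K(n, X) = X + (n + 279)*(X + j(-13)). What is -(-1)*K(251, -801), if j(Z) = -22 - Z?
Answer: -430101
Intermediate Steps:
K(n, X) = X + (-9 + X)*(279 + n) (K(n, X) = X + (n + 279)*(X + (-22 - 1*(-13))) = X + (279 + n)*(X + (-22 + 13)) = X + (279 + n)*(X - 9) = X + (279 + n)*(-9 + X) = X + (-9 + X)*(279 + n))
-(-1)*K(251, -801) = -(-1)*(-2511 - 9*251 + 280*(-801) - 801*251) = -(-1)*(-2511 - 2259 - 224280 - 201051) = -(-1)*(-430101) = -1*430101 = -430101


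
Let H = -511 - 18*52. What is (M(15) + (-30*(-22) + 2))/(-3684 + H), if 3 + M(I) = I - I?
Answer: -659/5131 ≈ -0.12843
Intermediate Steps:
H = -1447 (H = -511 - 936 = -1447)
M(I) = -3 (M(I) = -3 + (I - I) = -3 + 0 = -3)
(M(15) + (-30*(-22) + 2))/(-3684 + H) = (-3 + (-30*(-22) + 2))/(-3684 - 1447) = (-3 + (660 + 2))/(-5131) = (-3 + 662)*(-1/5131) = 659*(-1/5131) = -659/5131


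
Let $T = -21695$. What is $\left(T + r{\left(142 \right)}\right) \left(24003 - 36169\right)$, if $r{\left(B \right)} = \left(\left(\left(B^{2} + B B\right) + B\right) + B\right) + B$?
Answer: $-231871794$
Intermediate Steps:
$r{\left(B \right)} = 2 B^{2} + 3 B$ ($r{\left(B \right)} = \left(\left(\left(B^{2} + B^{2}\right) + B\right) + B\right) + B = \left(\left(2 B^{2} + B\right) + B\right) + B = \left(\left(B + 2 B^{2}\right) + B\right) + B = \left(2 B + 2 B^{2}\right) + B = 2 B^{2} + 3 B$)
$\left(T + r{\left(142 \right)}\right) \left(24003 - 36169\right) = \left(-21695 + 142 \left(3 + 2 \cdot 142\right)\right) \left(24003 - 36169\right) = \left(-21695 + 142 \left(3 + 284\right)\right) \left(-12166\right) = \left(-21695 + 142 \cdot 287\right) \left(-12166\right) = \left(-21695 + 40754\right) \left(-12166\right) = 19059 \left(-12166\right) = -231871794$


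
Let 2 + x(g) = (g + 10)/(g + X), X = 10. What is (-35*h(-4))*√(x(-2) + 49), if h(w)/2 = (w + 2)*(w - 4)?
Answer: -4480*√3 ≈ -7759.6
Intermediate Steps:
h(w) = 2*(-4 + w)*(2 + w) (h(w) = 2*((w + 2)*(w - 4)) = 2*((2 + w)*(-4 + w)) = 2*((-4 + w)*(2 + w)) = 2*(-4 + w)*(2 + w))
x(g) = -1 (x(g) = -2 + (g + 10)/(g + 10) = -2 + (10 + g)/(10 + g) = -2 + 1 = -1)
(-35*h(-4))*√(x(-2) + 49) = (-35*(-16 - 4*(-4) + 2*(-4)²))*√(-1 + 49) = (-35*(-16 + 16 + 2*16))*√48 = (-35*(-16 + 16 + 32))*(4*√3) = (-35*32)*(4*√3) = -4480*√3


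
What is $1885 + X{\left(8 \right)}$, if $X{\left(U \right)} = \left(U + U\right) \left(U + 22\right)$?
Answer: $2365$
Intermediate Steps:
$X{\left(U \right)} = 2 U \left(22 + U\right)$
$1885 + X{\left(8 \right)} = 1885 + 2 \cdot 8 \left(22 + 8\right) = 1885 + 2 \cdot 8 \cdot 30 = 1885 + 480 = 2365$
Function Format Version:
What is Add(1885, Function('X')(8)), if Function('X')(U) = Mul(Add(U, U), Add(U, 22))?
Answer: 2365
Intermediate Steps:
Function('X')(U) = Mul(2, U, Add(22, U)) (Function('X')(U) = Mul(Mul(2, U), Add(22, U)) = Mul(2, U, Add(22, U)))
Add(1885, Function('X')(8)) = Add(1885, Mul(2, 8, Add(22, 8))) = Add(1885, Mul(2, 8, 30)) = Add(1885, 480) = 2365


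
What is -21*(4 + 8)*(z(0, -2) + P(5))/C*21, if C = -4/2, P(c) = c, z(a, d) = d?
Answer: 7938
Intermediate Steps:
C = -2 (C = (½)*(-4) = -2)
-21*(4 + 8)*(z(0, -2) + P(5))/C*21 = -21*(4 + 8)*(-2 + 5)/(-2)*21 = -21*12*3*(-1)/2*21 = -756*(-1)/2*21 = -21*(-18)*21 = 378*21 = 7938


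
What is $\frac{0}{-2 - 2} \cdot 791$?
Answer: $0$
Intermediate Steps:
$\frac{0}{-2 - 2} \cdot 791 = \frac{0}{-4} \cdot 791 = 0 \left(- \frac{1}{4}\right) 791 = 0 \cdot 791 = 0$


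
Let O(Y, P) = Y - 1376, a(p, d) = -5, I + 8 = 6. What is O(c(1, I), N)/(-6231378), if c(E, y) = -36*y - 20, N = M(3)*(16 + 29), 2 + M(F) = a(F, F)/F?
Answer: 662/3115689 ≈ 0.00021247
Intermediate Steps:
I = -2 (I = -8 + 6 = -2)
M(F) = -2 - 5/F
N = -165 (N = (-2 - 5/3)*(16 + 29) = (-2 - 5*1/3)*45 = (-2 - 5/3)*45 = -11/3*45 = -165)
c(E, y) = -20 - 36*y
O(Y, P) = -1376 + Y
O(c(1, I), N)/(-6231378) = (-1376 + (-20 - 36*(-2)))/(-6231378) = (-1376 + (-20 + 72))*(-1/6231378) = (-1376 + 52)*(-1/6231378) = -1324*(-1/6231378) = 662/3115689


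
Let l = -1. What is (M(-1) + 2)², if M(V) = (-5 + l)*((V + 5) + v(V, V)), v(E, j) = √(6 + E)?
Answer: 664 + 264*√5 ≈ 1254.3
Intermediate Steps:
M(V) = -30 - 6*V - 6*√(6 + V) (M(V) = (-5 - 1)*((V + 5) + √(6 + V)) = -6*((5 + V) + √(6 + V)) = -6*(5 + V + √(6 + V)) = -30 - 6*V - 6*√(6 + V))
(M(-1) + 2)² = ((-30 - 6*(-1) - 6*√(6 - 1)) + 2)² = ((-30 + 6 - 6*√5) + 2)² = ((-24 - 6*√5) + 2)² = (-22 - 6*√5)²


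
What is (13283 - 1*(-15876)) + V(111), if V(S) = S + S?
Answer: 29381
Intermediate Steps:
V(S) = 2*S
(13283 - 1*(-15876)) + V(111) = (13283 - 1*(-15876)) + 2*111 = (13283 + 15876) + 222 = 29159 + 222 = 29381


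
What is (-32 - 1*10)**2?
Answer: 1764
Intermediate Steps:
(-32 - 1*10)**2 = (-32 - 10)**2 = (-42)**2 = 1764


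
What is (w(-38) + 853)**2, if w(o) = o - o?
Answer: 727609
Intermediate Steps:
w(o) = 0
(w(-38) + 853)**2 = (0 + 853)**2 = 853**2 = 727609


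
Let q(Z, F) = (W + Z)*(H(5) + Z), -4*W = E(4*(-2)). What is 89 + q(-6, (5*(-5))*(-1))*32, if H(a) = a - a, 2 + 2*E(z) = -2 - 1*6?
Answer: 1001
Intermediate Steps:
E(z) = -5 (E(z) = -1 + (-2 - 1*6)/2 = -1 + (-2 - 6)/2 = -1 + (1/2)*(-8) = -1 - 4 = -5)
W = 5/4 (W = -1/4*(-5) = 5/4 ≈ 1.2500)
H(a) = 0
q(Z, F) = Z*(5/4 + Z) (q(Z, F) = (5/4 + Z)*(0 + Z) = (5/4 + Z)*Z = Z*(5/4 + Z))
89 + q(-6, (5*(-5))*(-1))*32 = 89 + ((1/4)*(-6)*(5 + 4*(-6)))*32 = 89 + ((1/4)*(-6)*(5 - 24))*32 = 89 + ((1/4)*(-6)*(-19))*32 = 89 + (57/2)*32 = 89 + 912 = 1001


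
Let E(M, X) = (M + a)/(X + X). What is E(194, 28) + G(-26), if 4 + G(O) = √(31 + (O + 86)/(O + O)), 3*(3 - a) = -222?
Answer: 47/56 + 2*√1261/13 ≈ 6.3025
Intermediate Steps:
a = 77 (a = 3 - ⅓*(-222) = 3 + 74 = 77)
G(O) = -4 + √(31 + (86 + O)/(2*O)) (G(O) = -4 + √(31 + (O + 86)/(O + O)) = -4 + √(31 + (86 + O)/((2*O))) = -4 + √(31 + (86 + O)*(1/(2*O))) = -4 + √(31 + (86 + O)/(2*O)))
E(M, X) = (77 + M)/(2*X) (E(M, X) = (M + 77)/(X + X) = (77 + M)/((2*X)) = (77 + M)*(1/(2*X)) = (77 + M)/(2*X))
E(194, 28) + G(-26) = (½)*(77 + 194)/28 + (-4 + √(126 + 172/(-26))/2) = (½)*(1/28)*271 + (-4 + √(126 + 172*(-1/26))/2) = 271/56 + (-4 + √(126 - 86/13)/2) = 271/56 + (-4 + √(1552/13)/2) = 271/56 + (-4 + (4*√1261/13)/2) = 271/56 + (-4 + 2*√1261/13) = 47/56 + 2*√1261/13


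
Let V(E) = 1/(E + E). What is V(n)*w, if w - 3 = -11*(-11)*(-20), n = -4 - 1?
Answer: 2417/10 ≈ 241.70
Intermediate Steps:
n = -5
w = -2417 (w = 3 - 11*(-11)*(-20) = 3 + 121*(-20) = 3 - 2420 = -2417)
V(E) = 1/(2*E)
V(n)*w = ((½)/(-5))*(-2417) = ((½)*(-⅕))*(-2417) = -⅒*(-2417) = 2417/10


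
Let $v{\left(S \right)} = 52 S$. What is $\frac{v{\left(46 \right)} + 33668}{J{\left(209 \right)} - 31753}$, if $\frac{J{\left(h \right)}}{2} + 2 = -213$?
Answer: $- \frac{36060}{32183} \approx -1.1205$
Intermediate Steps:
$J{\left(h \right)} = -430$ ($J{\left(h \right)} = -4 + 2 \left(-213\right) = -4 - 426 = -430$)
$\frac{v{\left(46 \right)} + 33668}{J{\left(209 \right)} - 31753} = \frac{52 \cdot 46 + 33668}{-430 - 31753} = \frac{2392 + 33668}{-430 - 31753} = \frac{36060}{-430 - 31753} = \frac{36060}{-32183} = 36060 \left(- \frac{1}{32183}\right) = - \frac{36060}{32183}$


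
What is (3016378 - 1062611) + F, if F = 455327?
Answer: 2409094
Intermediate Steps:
(3016378 - 1062611) + F = (3016378 - 1062611) + 455327 = 1953767 + 455327 = 2409094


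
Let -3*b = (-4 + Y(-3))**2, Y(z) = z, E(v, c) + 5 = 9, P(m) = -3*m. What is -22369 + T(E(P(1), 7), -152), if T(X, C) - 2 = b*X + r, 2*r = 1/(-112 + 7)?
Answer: -4710791/210 ≈ -22432.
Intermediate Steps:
E(v, c) = 4 (E(v, c) = -5 + 9 = 4)
b = -49/3 (b = -(-4 - 3)**2/3 = -1/3*(-7)**2 = -1/3*49 = -49/3 ≈ -16.333)
r = -1/210 (r = 1/(2*(-112 + 7)) = (1/2)/(-105) = (1/2)*(-1/105) = -1/210 ≈ -0.0047619)
T(X, C) = 419/210 - 49*X/3 (T(X, C) = 2 + (-49*X/3 - 1/210) = 2 + (-1/210 - 49*X/3) = 419/210 - 49*X/3)
-22369 + T(E(P(1), 7), -152) = -22369 + (419/210 - 49/3*4) = -22369 + (419/210 - 196/3) = -22369 - 13301/210 = -4710791/210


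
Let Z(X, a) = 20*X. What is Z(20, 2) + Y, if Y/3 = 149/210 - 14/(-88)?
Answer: 620013/1540 ≈ 402.61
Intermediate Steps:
Y = 4013/1540 (Y = 3*(149/210 - 14/(-88)) = 3*(149*(1/210) - 14*(-1/88)) = 3*(149/210 + 7/44) = 3*(4013/4620) = 4013/1540 ≈ 2.6058)
Z(20, 2) + Y = 20*20 + 4013/1540 = 400 + 4013/1540 = 620013/1540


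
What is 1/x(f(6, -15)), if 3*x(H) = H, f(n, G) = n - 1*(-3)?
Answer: 1/3 ≈ 0.33333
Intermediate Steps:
f(n, G) = 3 + n (f(n, G) = n + 3 = 3 + n)
x(H) = H/3
1/x(f(6, -15)) = 1/((3 + 6)/3) = 1/((1/3)*9) = 1/3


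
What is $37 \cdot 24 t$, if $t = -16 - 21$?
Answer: $-32856$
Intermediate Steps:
$t = -37$ ($t = -16 - 21 = -37$)
$37 \cdot 24 t = 37 \cdot 24 \left(-37\right) = 888 \left(-37\right) = -32856$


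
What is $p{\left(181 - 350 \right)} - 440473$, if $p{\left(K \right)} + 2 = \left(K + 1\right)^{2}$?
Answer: $-412251$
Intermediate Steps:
$p{\left(K \right)} = -2 + \left(1 + K\right)^{2}$ ($p{\left(K \right)} = -2 + \left(K + 1\right)^{2} = -2 + \left(1 + K\right)^{2}$)
$p{\left(181 - 350 \right)} - 440473 = \left(-2 + \left(1 + \left(181 - 350\right)\right)^{2}\right) - 440473 = \left(-2 + \left(1 - 169\right)^{2}\right) - 440473 = \left(-2 + \left(-168\right)^{2}\right) - 440473 = \left(-2 + 28224\right) - 440473 = 28222 - 440473 = -412251$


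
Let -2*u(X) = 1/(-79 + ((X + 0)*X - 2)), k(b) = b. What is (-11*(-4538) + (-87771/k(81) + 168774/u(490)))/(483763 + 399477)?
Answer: -437496576719/4769496 ≈ -91728.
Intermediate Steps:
u(X) = -1/(2*(-81 + X**2)) (u(X) = -1/(2*(-79 + ((X + 0)*X - 2))) = -1/(2*(-79 + (X*X - 2))) = -1/(2*(-79 + (X**2 - 2))) = -1/(2*(-79 + (-2 + X**2))) = -1/(2*(-81 + X**2)))
(-11*(-4538) + (-87771/k(81) + 168774/u(490)))/(483763 + 399477) = (-11*(-4538) + (-87771/81 + 168774/((-1/(-162 + 2*490**2)))))/(483763 + 399477) = (49918 + (-87771*1/81 + 168774/((-1/(-162 + 2*240100)))))/883240 = (49918 + (-29257/27 + 168774/((-1/(-162 + 480200)))))*(1/883240) = (49918 + (-29257/27 + 168774/((-1/480038))))*(1/883240) = (49918 + (-29257/27 + 168774/((-1*1/480038))))*(1/883240) = (49918 + (-29257/27 + 168774/(-1/480038)))*(1/883240) = (49918 + (-29257/27 + 168774*(-480038)))*(1/883240) = (49918 + (-29257/27 - 81017933412))*(1/883240) = (49918 - 2187484231381/27)*(1/883240) = -2187482883595/27*1/883240 = -437496576719/4769496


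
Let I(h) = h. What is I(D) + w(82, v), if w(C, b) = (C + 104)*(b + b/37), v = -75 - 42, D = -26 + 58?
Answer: -825772/37 ≈ -22318.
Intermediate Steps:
D = 32
v = -117
w(C, b) = 38*b*(104 + C)/37 (w(C, b) = (104 + C)*(b + b*(1/37)) = (104 + C)*(b + b/37) = (104 + C)*(38*b/37) = 38*b*(104 + C)/37)
I(D) + w(82, v) = 32 + (38/37)*(-117)*(104 + 82) = 32 + (38/37)*(-117)*186 = 32 - 826956/37 = -825772/37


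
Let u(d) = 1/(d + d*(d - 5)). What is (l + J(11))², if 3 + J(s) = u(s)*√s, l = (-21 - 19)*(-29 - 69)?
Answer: (301609 + √11)²/5929 ≈ 1.5343e+7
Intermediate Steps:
u(d) = 1/(d + d*(-5 + d))
l = 3920 (l = -40*(-98) = 3920)
J(s) = -3 + 1/(√s*(-4 + s)) (J(s) = -3 + (1/(s*(-4 + s)))*√s = -3 + 1/(√s*(-4 + s)))
(l + J(11))² = (3920 + (1 + 3*√11*(4 - 1*11))/(√11*(-4 + 11)))² = (3920 + (√11/11)*(1 + 3*√11*(4 - 11))/7)² = (3920 + (√11/11)*(⅐)*(1 + 3*√11*(-7)))² = (3920 + (√11/11)*(⅐)*(1 - 21*√11))² = (3920 + √11*(1 - 21*√11)/77)²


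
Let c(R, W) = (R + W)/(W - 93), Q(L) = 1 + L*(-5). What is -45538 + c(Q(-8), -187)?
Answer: -6375247/140 ≈ -45538.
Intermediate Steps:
Q(L) = 1 - 5*L
c(R, W) = (R + W)/(-93 + W)
-45538 + c(Q(-8), -187) = -45538 + ((1 - 5*(-8)) - 187)/(-93 - 187) = -45538 + ((1 + 40) - 187)/(-280) = -45538 - (41 - 187)/280 = -45538 - 1/280*(-146) = -45538 + 73/140 = -6375247/140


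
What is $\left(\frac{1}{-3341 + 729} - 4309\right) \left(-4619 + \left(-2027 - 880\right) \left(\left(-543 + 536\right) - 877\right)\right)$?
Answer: $- \frac{28871256698421}{2612} \approx -1.1053 \cdot 10^{10}$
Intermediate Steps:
$\left(\frac{1}{-3341 + 729} - 4309\right) \left(-4619 + \left(-2027 - 880\right) \left(\left(-543 + 536\right) - 877\right)\right) = \left(\frac{1}{-2612} - 4309\right) \left(-4619 - 2907 \left(-7 - 877\right)\right) = \left(- \frac{1}{2612} - 4309\right) \left(-4619 - -2569788\right) = - \frac{11255109 \left(-4619 + 2569788\right)}{2612} = \left(- \frac{11255109}{2612}\right) 2565169 = - \frac{28871256698421}{2612}$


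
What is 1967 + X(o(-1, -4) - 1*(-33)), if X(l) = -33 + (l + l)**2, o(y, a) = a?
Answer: 5298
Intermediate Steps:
X(l) = -33 + 4*l**2 (X(l) = -33 + (2*l)**2 = -33 + 4*l**2)
1967 + X(o(-1, -4) - 1*(-33)) = 1967 + (-33 + 4*(-4 - 1*(-33))**2) = 1967 + (-33 + 4*(-4 + 33)**2) = 1967 + (-33 + 4*29**2) = 1967 + (-33 + 4*841) = 1967 + (-33 + 3364) = 1967 + 3331 = 5298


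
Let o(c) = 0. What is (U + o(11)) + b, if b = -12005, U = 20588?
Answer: 8583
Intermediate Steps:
(U + o(11)) + b = (20588 + 0) - 12005 = 20588 - 12005 = 8583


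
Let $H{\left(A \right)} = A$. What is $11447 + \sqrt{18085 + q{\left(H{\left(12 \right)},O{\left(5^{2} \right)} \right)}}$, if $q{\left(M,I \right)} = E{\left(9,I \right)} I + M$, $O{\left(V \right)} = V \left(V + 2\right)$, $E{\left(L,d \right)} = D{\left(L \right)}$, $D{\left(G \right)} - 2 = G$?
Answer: $11447 + \sqrt{25522} \approx 11607.0$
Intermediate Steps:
$D{\left(G \right)} = 2 + G$
$E{\left(L,d \right)} = 2 + L$
$O{\left(V \right)} = V \left(2 + V\right)$
$q{\left(M,I \right)} = M + 11 I$ ($q{\left(M,I \right)} = \left(2 + 9\right) I + M = 11 I + M = M + 11 I$)
$11447 + \sqrt{18085 + q{\left(H{\left(12 \right)},O{\left(5^{2} \right)} \right)}} = 11447 + \sqrt{18085 + \left(12 + 11 \cdot 5^{2} \left(2 + 5^{2}\right)\right)} = 11447 + \sqrt{18085 + \left(12 + 11 \cdot 25 \left(2 + 25\right)\right)} = 11447 + \sqrt{18085 + \left(12 + 11 \cdot 25 \cdot 27\right)} = 11447 + \sqrt{18085 + \left(12 + 11 \cdot 675\right)} = 11447 + \sqrt{18085 + \left(12 + 7425\right)} = 11447 + \sqrt{18085 + 7437} = 11447 + \sqrt{25522}$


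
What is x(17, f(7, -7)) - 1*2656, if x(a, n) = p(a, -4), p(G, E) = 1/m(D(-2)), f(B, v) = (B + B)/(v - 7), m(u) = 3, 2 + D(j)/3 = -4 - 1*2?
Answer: -7967/3 ≈ -2655.7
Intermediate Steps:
D(j) = -24 (D(j) = -6 + 3*(-4 - 1*2) = -6 + 3*(-4 - 2) = -6 + 3*(-6) = -6 - 18 = -24)
f(B, v) = 2*B/(-7 + v) (f(B, v) = (2*B)/(-7 + v) = 2*B/(-7 + v))
p(G, E) = 1/3
x(a, n) = 1/3
x(17, f(7, -7)) - 1*2656 = 1/3 - 1*2656 = 1/3 - 2656 = -7967/3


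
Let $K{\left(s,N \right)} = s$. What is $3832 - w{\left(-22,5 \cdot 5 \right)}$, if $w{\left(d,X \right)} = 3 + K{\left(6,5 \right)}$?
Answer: $3823$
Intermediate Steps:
$w{\left(d,X \right)} = 9$ ($w{\left(d,X \right)} = 3 + 6 = 9$)
$3832 - w{\left(-22,5 \cdot 5 \right)} = 3832 - 9 = 3823$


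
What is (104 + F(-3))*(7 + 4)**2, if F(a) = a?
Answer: 12221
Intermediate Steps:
(104 + F(-3))*(7 + 4)**2 = (104 - 3)*(7 + 4)**2 = 101*11**2 = 101*121 = 12221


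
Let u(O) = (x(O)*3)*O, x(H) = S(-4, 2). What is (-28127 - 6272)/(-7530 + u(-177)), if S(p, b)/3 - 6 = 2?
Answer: 34399/20274 ≈ 1.6967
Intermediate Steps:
S(p, b) = 24 (S(p, b) = 18 + 3*2 = 18 + 6 = 24)
x(H) = 24
u(O) = 72*O (u(O) = (24*3)*O = 72*O)
(-28127 - 6272)/(-7530 + u(-177)) = (-28127 - 6272)/(-7530 + 72*(-177)) = -34399/(-7530 - 12744) = -34399/(-20274) = -34399*(-1/20274) = 34399/20274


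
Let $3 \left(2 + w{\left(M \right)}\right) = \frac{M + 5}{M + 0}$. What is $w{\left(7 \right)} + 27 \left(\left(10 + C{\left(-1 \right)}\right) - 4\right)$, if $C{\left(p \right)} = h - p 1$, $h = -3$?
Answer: $\frac{746}{7} \approx 106.57$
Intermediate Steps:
$w{\left(M \right)} = -2 + \frac{5 + M}{3 M}$ ($w{\left(M \right)} = -2 + \frac{\left(M + 5\right) \frac{1}{M + 0}}{3} = -2 + \frac{\left(5 + M\right) \frac{1}{M}}{3} = -2 + \frac{\frac{1}{M} \left(5 + M\right)}{3} = -2 + \frac{5 + M}{3 M}$)
$C{\left(p \right)} = -3 - p$ ($C{\left(p \right)} = -3 - p 1 = -3 - p$)
$w{\left(7 \right)} + 27 \left(\left(10 + C{\left(-1 \right)}\right) - 4\right) = \frac{5 \left(1 - 7\right)}{3 \cdot 7} + 27 \left(\left(10 - 2\right) - 4\right) = \frac{5}{3} \cdot \frac{1}{7} \left(1 - 7\right) + 27 \left(\left(10 + \left(-3 + 1\right)\right) - 4\right) = \frac{5}{3} \cdot \frac{1}{7} \left(-6\right) + 27 \left(\left(10 - 2\right) - 4\right) = - \frac{10}{7} + 27 \left(8 - 4\right) = - \frac{10}{7} + 27 \cdot 4 = - \frac{10}{7} + 108 = \frac{746}{7}$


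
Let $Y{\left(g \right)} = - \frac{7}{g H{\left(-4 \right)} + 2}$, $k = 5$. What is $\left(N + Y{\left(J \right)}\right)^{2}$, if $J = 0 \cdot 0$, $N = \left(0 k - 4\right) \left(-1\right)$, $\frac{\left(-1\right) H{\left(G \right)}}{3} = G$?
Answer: $\frac{1}{4} \approx 0.25$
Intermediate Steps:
$H{\left(G \right)} = - 3 G$
$N = 4$ ($N = \left(0 \cdot 5 - 4\right) \left(-1\right) = \left(0 - 4\right) \left(-1\right) = \left(-4\right) \left(-1\right) = 4$)
$J = 0$
$Y{\left(g \right)} = - \frac{7}{2 + 12 g}$ ($Y{\left(g \right)} = - \frac{7}{g \left(\left(-3\right) \left(-4\right)\right) + 2} = - \frac{7}{g 12 + 2} = - \frac{7}{12 g + 2} = - \frac{7}{2 + 12 g}$)
$\left(N + Y{\left(J \right)}\right)^{2} = \left(4 - \frac{7}{2 + 12 \cdot 0}\right)^{2} = \left(4 - \frac{7}{2 + 0}\right)^{2} = \left(4 - \frac{7}{2}\right)^{2} = \left(\frac{1}{2}\right)^{2} = \frac{1}{4}$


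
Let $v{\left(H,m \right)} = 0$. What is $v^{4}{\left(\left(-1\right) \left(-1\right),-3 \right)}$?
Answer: $0$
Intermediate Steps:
$v^{4}{\left(\left(-1\right) \left(-1\right),-3 \right)} = 0^{4} = 0$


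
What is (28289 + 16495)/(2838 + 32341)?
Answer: 44784/35179 ≈ 1.2730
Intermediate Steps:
(28289 + 16495)/(2838 + 32341) = 44784/35179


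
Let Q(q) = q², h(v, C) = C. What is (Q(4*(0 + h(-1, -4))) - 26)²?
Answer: 52900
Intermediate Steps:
(Q(4*(0 + h(-1, -4))) - 26)² = ((4*(0 - 4))² - 26)² = ((4*(-4))² - 26)² = ((-16)² - 26)² = (256 - 26)² = 230² = 52900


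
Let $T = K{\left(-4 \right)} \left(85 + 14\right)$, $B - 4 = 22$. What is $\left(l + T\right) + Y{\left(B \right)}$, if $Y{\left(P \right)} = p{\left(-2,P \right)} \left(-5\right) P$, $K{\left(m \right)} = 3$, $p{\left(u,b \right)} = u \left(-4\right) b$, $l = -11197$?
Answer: $-37940$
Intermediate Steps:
$B = 26$ ($B = 4 + 22 = 26$)
$p{\left(u,b \right)} = - 4 b u$ ($p{\left(u,b \right)} = - 4 u b = - 4 b u$)
$T = 297$ ($T = 3 \left(85 + 14\right) = 3 \cdot 99 = 297$)
$Y{\left(P \right)} = - 40 P^{2}$ ($Y{\left(P \right)} = \left(-4\right) P \left(-2\right) \left(-5\right) P = 8 P \left(-5\right) P = - 40 P P = - 40 P^{2}$)
$\left(l + T\right) + Y{\left(B \right)} = \left(-11197 + 297\right) - 40 \cdot 26^{2} = -10900 - 27040 = -37940$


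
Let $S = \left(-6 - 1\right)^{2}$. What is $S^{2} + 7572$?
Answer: $9973$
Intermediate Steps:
$S = 49$ ($S = \left(-7\right)^{2} = 49$)
$S^{2} + 7572 = 49^{2} + 7572 = 2401 + 7572 = 9973$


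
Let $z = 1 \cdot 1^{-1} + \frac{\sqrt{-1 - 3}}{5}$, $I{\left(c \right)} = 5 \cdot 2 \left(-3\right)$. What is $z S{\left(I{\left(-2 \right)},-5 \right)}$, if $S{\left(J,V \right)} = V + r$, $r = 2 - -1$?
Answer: $-2 - \frac{4 i}{5} \approx -2.0 - 0.8 i$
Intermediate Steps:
$r = 3$ ($r = 2 + 1 = 3$)
$I{\left(c \right)} = -30$ ($I{\left(c \right)} = 10 \left(-3\right) = -30$)
$S{\left(J,V \right)} = 3 + V$ ($S{\left(J,V \right)} = V + 3 = 3 + V$)
$z = 1 + \frac{2 i}{5}$ ($z = 1 \cdot 1 + \sqrt{-4} \cdot \frac{1}{5} = 1 + 2 i \frac{1}{5} = 1 + \frac{2 i}{5} \approx 1.0 + 0.4 i$)
$z S{\left(I{\left(-2 \right)},-5 \right)} = \left(1 + \frac{2 i}{5}\right) \left(3 - 5\right) = \left(1 + \frac{2 i}{5}\right) \left(-2\right) = -2 - \frac{4 i}{5}$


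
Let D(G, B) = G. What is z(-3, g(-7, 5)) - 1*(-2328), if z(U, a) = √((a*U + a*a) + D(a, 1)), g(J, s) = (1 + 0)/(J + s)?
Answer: 2328 + √5/2 ≈ 2329.1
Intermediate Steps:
g(J, s) = 1/(J + s)
z(U, a) = √(a + a² + U*a) (z(U, a) = √((a*U + a*a) + a) = √((U*a + a²) + a) = √((a² + U*a) + a) = √(a + a² + U*a))
z(-3, g(-7, 5)) - 1*(-2328) = √((1 - 3 + 1/(-7 + 5))/(-7 + 5)) - 1*(-2328) = √((1 - 3 + 1/(-2))/(-2)) + 2328 = √(-(1 - 3 - ½)/2) + 2328 = √(-½*(-5/2)) + 2328 = √(5/4) + 2328 = √5/2 + 2328 = 2328 + √5/2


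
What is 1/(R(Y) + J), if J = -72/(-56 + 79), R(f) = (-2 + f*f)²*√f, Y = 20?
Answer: 207/33183941492512 + 20948929*√5/33183941492512 ≈ 1.4116e-6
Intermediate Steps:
R(f) = √f*(-2 + f²)² (R(f) = (-2 + f²)²*√f = √f*(-2 + f²)²)
J = -72/23 ≈ -3.1304
1/(R(Y) + J) = 1/(√20*(-2 + 20²)² - 72/23) = 1/((2*√5)*(-2 + 400)² - 72/23) = 1/((2*√5)*398² - 72/23) = 1/((2*√5)*158404 - 72/23) = 1/(316808*√5 - 72/23) = 1/(-72/23 + 316808*√5)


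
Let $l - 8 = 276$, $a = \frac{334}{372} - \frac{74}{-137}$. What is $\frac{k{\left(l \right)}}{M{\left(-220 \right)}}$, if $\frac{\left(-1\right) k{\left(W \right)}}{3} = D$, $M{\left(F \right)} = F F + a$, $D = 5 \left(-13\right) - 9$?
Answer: $\frac{5657004}{1233365443} \approx 0.0045866$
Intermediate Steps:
$a = \frac{36643}{25482}$ ($a = 334 \cdot \frac{1}{372} - - \frac{74}{137} = \frac{167}{186} + \frac{74}{137} = \frac{36643}{25482} \approx 1.438$)
$D = -74$ ($D = -65 - 9 = -74$)
$M{\left(F \right)} = \frac{36643}{25482} + F^{2}$ ($M{\left(F \right)} = F F + \frac{36643}{25482} = F^{2} + \frac{36643}{25482} = \frac{36643}{25482} + F^{2}$)
$l = 284$ ($l = 8 + 276 = 284$)
$k{\left(W \right)} = 222$ ($k{\left(W \right)} = \left(-3\right) \left(-74\right) = 222$)
$\frac{k{\left(l \right)}}{M{\left(-220 \right)}} = \frac{222}{\frac{36643}{25482} + \left(-220\right)^{2}} = \frac{222}{\frac{36643}{25482} + 48400} = \frac{222}{\frac{1233365443}{25482}} = 222 \cdot \frac{25482}{1233365443} = \frac{5657004}{1233365443}$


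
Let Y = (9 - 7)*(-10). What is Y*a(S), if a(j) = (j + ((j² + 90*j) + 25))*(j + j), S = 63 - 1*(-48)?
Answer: -99664680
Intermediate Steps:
S = 111 (S = 63 + 48 = 111)
a(j) = 2*j*(25 + j² + 91*j) (a(j) = (j + (25 + j² + 90*j))*(2*j) = (25 + j² + 91*j)*(2*j) = 2*j*(25 + j² + 91*j))
Y = -20 (Y = 2*(-10) = -20)
Y*a(S) = -40*111*(25 + 111² + 91*111) = -40*111*(25 + 12321 + 10101) = -40*111*22447 = -20*4983234 = -99664680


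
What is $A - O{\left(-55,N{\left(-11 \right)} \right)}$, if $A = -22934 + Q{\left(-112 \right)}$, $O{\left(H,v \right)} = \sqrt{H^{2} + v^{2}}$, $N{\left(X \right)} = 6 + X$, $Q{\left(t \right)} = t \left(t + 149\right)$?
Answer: $-27078 - 5 \sqrt{122} \approx -27133.0$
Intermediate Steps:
$Q{\left(t \right)} = t \left(149 + t\right)$
$A = -27078$ ($A = -22934 - 112 \left(149 - 112\right) = -22934 - 4144 = -27078$)
$A - O{\left(-55,N{\left(-11 \right)} \right)} = -27078 - \sqrt{\left(-55\right)^{2} + \left(6 - 11\right)^{2}} = -27078 - \sqrt{3025 + \left(-5\right)^{2}} = -27078 - \sqrt{3025 + 25} = -27078 - \sqrt{3050} = -27078 - 5 \sqrt{122}$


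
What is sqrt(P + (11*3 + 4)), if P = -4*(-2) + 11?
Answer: 2*sqrt(14) ≈ 7.4833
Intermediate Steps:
P = 19 (P = 8 + 11 = 19)
sqrt(P + (11*3 + 4)) = sqrt(19 + (11*3 + 4)) = sqrt(19 + (33 + 4)) = sqrt(19 + 37) = sqrt(56) = 2*sqrt(14)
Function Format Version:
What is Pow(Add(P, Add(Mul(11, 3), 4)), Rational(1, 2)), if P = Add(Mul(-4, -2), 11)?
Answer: Mul(2, Pow(14, Rational(1, 2))) ≈ 7.4833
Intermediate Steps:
P = 19 (P = Add(8, 11) = 19)
Pow(Add(P, Add(Mul(11, 3), 4)), Rational(1, 2)) = Pow(Add(19, Add(Mul(11, 3), 4)), Rational(1, 2)) = Pow(Add(19, Add(33, 4)), Rational(1, 2)) = Pow(Add(19, 37), Rational(1, 2)) = Pow(56, Rational(1, 2)) = Mul(2, Pow(14, Rational(1, 2)))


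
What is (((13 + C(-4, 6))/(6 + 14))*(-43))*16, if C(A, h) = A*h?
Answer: 1892/5 ≈ 378.40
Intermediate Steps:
(((13 + C(-4, 6))/(6 + 14))*(-43))*16 = (((13 - 4*6)/(6 + 14))*(-43))*16 = (((13 - 24)/20)*(-43))*16 = (-11*1/20*(-43))*16 = -11/20*(-43)*16 = (473/20)*16 = 1892/5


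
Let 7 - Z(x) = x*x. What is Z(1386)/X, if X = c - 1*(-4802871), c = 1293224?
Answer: -1920989/6096095 ≈ -0.31512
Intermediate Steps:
Z(x) = 7 - x² (Z(x) = 7 - x*x = 7 - x²)
X = 6096095 (X = 1293224 - 1*(-4802871) = 1293224 + 4802871 = 6096095)
Z(1386)/X = (7 - 1*1386²)/6096095 = (7 - 1*1920996)*(1/6096095) = (7 - 1920996)*(1/6096095) = -1920989*1/6096095 = -1920989/6096095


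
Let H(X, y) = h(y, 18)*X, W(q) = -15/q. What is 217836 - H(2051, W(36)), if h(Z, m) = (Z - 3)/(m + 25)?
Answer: 112487467/516 ≈ 2.1800e+5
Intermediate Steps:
h(Z, m) = (-3 + Z)/(25 + m)
H(X, y) = X*(-3/43 + y/43) (H(X, y) = ((-3 + y)/(25 + 18))*X = ((-3 + y)/43)*X = (-3/43 + y/43)*X = X*(-3/43 + y/43))
217836 - H(2051, W(36)) = 217836 - 2051*(-3 - 15/36)/43 = 217836 - 2051*(-3 - 15*1/36)/43 = 217836 - 2051*(-3 - 5/12)/43 = 217836 - 2051*(-41)/(43*12) = 217836 - 1*(-84091/516) = 217836 + 84091/516 = 112487467/516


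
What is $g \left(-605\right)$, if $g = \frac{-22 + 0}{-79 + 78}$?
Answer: $-13310$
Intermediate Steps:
$g = 22$ ($g = - \frac{22}{-1} = \left(-22\right) \left(-1\right) = 22$)
$g \left(-605\right) = 22 \left(-605\right) = -13310$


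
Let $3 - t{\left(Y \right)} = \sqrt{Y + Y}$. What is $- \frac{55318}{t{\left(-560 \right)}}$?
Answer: $- \frac{165954}{1129} - \frac{221272 i \sqrt{70}}{1129} \approx -146.99 - 1639.8 i$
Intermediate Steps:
$t{\left(Y \right)} = 3 - \sqrt{2} \sqrt{Y}$ ($t{\left(Y \right)} = 3 - \sqrt{Y + Y} = 3 - \sqrt{2 Y} = 3 - \sqrt{2} \sqrt{Y}$)
$- \frac{55318}{t{\left(-560 \right)}} = - \frac{55318}{3 - \sqrt{2} \sqrt{-560}} = - \frac{55318}{3 - \sqrt{2} \cdot 4 i \sqrt{35}} = - \frac{55318}{3 - 4 i \sqrt{70}}$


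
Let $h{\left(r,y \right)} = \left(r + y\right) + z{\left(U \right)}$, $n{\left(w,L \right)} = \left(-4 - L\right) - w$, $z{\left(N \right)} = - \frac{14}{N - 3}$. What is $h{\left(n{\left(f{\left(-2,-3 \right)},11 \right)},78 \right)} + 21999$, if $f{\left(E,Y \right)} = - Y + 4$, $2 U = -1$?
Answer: $22059$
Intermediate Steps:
$U = - \frac{1}{2}$ ($U = \frac{1}{2} \left(-1\right) = - \frac{1}{2} \approx -0.5$)
$z{\left(N \right)} = - \frac{14}{-3 + N}$
$f{\left(E,Y \right)} = 4 - Y$
$n{\left(w,L \right)} = -4 - L - w$
$h{\left(r,y \right)} = 4 + r + y$ ($h{\left(r,y \right)} = \left(r + y\right) - \frac{14}{-3 - \frac{1}{2}} = \left(r + y\right) - \frac{14}{- \frac{7}{2}} = \left(r + y\right) - -4 = \left(r + y\right) + 4 = 4 + r + y$)
$h{\left(n{\left(f{\left(-2,-3 \right)},11 \right)},78 \right)} + 21999 = \left(4 - \left(19 + 3\right) + 78\right) + 21999 = \left(4 - 22 + 78\right) + 21999 = 60 + 21999 = 22059$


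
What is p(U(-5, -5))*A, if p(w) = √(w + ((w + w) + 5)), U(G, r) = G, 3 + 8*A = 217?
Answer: 107*I*√10/4 ≈ 84.591*I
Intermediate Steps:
A = 107/4 (A = -3/8 + (⅛)*217 = -3/8 + 217/8 = 107/4 ≈ 26.750)
p(w) = √(5 + 3*w) (p(w) = √(w + (2*w + 5)) = √(w + (5 + 2*w)) = √(5 + 3*w))
p(U(-5, -5))*A = √(5 + 3*(-5))*(107/4) = √(5 - 15)*(107/4) = √(-10)*(107/4) = (I*√10)*(107/4) = 107*I*√10/4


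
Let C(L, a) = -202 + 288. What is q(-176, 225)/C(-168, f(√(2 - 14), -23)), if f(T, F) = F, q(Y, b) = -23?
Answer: -23/86 ≈ -0.26744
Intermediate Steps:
C(L, a) = 86
q(-176, 225)/C(-168, f(√(2 - 14), -23)) = -23/86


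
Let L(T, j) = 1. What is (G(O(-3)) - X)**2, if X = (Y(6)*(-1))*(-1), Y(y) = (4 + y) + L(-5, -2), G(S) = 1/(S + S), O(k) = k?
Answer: 4489/36 ≈ 124.69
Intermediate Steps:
G(S) = 1/(2*S)
Y(y) = 5 + y (Y(y) = (4 + y) + 1 = 5 + y)
X = 11 (X = ((5 + 6)*(-1))*(-1) = (11*(-1))*(-1) = -11*(-1) = 11)
(G(O(-3)) - X)**2 = ((1/2)/(-3) - 1*11)**2 = ((1/2)*(-1/3) - 11)**2 = (-1/6 - 11)**2 = (-67/6)**2 = 4489/36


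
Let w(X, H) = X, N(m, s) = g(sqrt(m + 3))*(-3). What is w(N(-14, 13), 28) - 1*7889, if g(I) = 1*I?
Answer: -7889 - 3*I*sqrt(11) ≈ -7889.0 - 9.9499*I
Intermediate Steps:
g(I) = I
N(m, s) = -3*sqrt(3 + m) (N(m, s) = sqrt(m + 3)*(-3) = sqrt(3 + m)*(-3) = -3*sqrt(3 + m))
w(N(-14, 13), 28) - 1*7889 = -3*sqrt(3 - 14) - 1*7889 = -3*I*sqrt(11) - 7889 = -7889 - 3*I*sqrt(11)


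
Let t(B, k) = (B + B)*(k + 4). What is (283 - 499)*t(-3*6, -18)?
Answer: -108864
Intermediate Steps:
t(B, k) = 2*B*(4 + k) (t(B, k) = (2*B)*(4 + k) = 2*B*(4 + k))
(283 - 499)*t(-3*6, -18) = (283 - 499)*(2*(-3*6)*(4 - 18)) = -432*(-18)*(-14) = -216*504 = -108864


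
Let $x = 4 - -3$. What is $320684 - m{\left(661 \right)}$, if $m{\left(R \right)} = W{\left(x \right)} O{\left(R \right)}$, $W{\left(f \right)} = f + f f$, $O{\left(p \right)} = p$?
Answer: $283668$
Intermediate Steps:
$x = 7$ ($x = 4 + 3 = 7$)
$W{\left(f \right)} = f + f^{2}$
$m{\left(R \right)} = 56 R$ ($m{\left(R \right)} = 7 \left(1 + 7\right) R = 7 \cdot 8 R = 56 R$)
$320684 - m{\left(661 \right)} = 320684 - 56 \cdot 661 = 320684 - 37016 = 283668$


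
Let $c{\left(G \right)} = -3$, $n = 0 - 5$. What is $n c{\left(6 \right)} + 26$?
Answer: $41$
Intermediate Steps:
$n = -5$ ($n = 0 - 5 = -5$)
$n c{\left(6 \right)} + 26 = \left(-5\right) \left(-3\right) + 26 = 15 + 26 = 41$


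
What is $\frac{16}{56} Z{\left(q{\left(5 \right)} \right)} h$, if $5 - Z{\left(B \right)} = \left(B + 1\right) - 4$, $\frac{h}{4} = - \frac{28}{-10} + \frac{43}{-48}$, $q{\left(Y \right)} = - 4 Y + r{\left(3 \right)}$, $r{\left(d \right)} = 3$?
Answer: $\frac{2285}{42} \approx 54.405$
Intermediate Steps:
$q{\left(Y \right)} = 3 - 4 Y$ ($q{\left(Y \right)} = - 4 Y + 3 = 3 - 4 Y$)
$h = \frac{457}{60}$ ($h = 4 \left(- \frac{28}{-10} + \frac{43}{-48}\right) = 4 \left(\left(-28\right) \left(- \frac{1}{10}\right) + 43 \left(- \frac{1}{48}\right)\right) = 4 \left(\frac{14}{5} - \frac{43}{48}\right) = 4 \cdot \frac{457}{240} = \frac{457}{60} \approx 7.6167$)
$Z{\left(B \right)} = 8 - B$ ($Z{\left(B \right)} = 5 - \left(\left(B + 1\right) - 4\right) = 5 - \left(\left(1 + B\right) - 4\right) = 5 - \left(-3 + B\right) = 8 - B$)
$\frac{16}{56} Z{\left(q{\left(5 \right)} \right)} h = \frac{16}{56} \left(8 - \left(3 - 20\right)\right) \frac{457}{60} = 16 \cdot \frac{1}{56} \left(8 - \left(3 - 20\right)\right) \frac{457}{60} = \frac{2 \left(8 - -17\right)}{7} \cdot \frac{457}{60} = \frac{2 \left(8 + 17\right)}{7} \cdot \frac{457}{60} = \frac{2}{7} \cdot 25 \cdot \frac{457}{60} = \frac{50}{7} \cdot \frac{457}{60} = \frac{2285}{42}$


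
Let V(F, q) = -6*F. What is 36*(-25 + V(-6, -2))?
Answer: 396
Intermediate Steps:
36*(-25 + V(-6, -2)) = 36*(-25 - 6*(-6)) = 36*(-25 + 36) = 36*11 = 396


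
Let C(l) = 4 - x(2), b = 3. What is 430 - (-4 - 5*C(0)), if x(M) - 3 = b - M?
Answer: 434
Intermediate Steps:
x(M) = 6 - M (x(M) = 3 + (3 - M) = 6 - M)
C(l) = 0 (C(l) = 4 - (6 - 1*2) = 4 - (6 - 2) = 4 - 1*4 = 4 - 4 = 0)
430 - (-4 - 5*C(0)) = 430 - (-4 - 5*0) = 430 - (-4 + 0) = 430 - 1*(-4) = 430 + 4 = 434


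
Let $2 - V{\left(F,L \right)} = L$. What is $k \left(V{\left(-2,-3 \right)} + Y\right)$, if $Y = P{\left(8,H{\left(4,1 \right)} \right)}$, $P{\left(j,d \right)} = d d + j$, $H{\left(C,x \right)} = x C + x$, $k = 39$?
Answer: $1482$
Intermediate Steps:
$V{\left(F,L \right)} = 2 - L$
$H{\left(C,x \right)} = x + C x$ ($H{\left(C,x \right)} = C x + x = x + C x$)
$P{\left(j,d \right)} = j + d^{2}$ ($P{\left(j,d \right)} = d^{2} + j = j + d^{2}$)
$Y = 33$ ($Y = 8 + \left(1 \left(1 + 4\right)\right)^{2} = 8 + \left(1 \cdot 5\right)^{2} = 8 + 5^{2} = 8 + 25 = 33$)
$k \left(V{\left(-2,-3 \right)} + Y\right) = 39 \left(\left(2 - -3\right) + 33\right) = 39 \left(\left(2 + 3\right) + 33\right) = 39 \left(5 + 33\right) = 39 \cdot 38 = 1482$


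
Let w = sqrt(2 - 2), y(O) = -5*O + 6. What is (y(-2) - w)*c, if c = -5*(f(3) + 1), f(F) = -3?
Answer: 160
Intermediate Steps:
y(O) = 6 - 5*O
w = 0 (w = sqrt(0) = 0)
c = 10 (c = -5*(-3 + 1) = -5*(-2) = 10)
(y(-2) - w)*c = ((6 - 5*(-2)) - 1*0)*10 = ((6 + 10) + 0)*10 = (16 + 0)*10 = 16*10 = 160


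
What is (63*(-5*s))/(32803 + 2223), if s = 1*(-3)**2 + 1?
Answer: -1575/17513 ≈ -0.089933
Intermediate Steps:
s = 10 (s = 1*9 + 1 = 9 + 1 = 10)
(63*(-5*s))/(32803 + 2223) = (63*(-5*10))/(32803 + 2223) = (63*(-50))/35026 = -3150*1/35026 = -1575/17513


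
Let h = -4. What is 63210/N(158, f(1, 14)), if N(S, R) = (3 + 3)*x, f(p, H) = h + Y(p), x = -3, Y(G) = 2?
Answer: -10535/3 ≈ -3511.7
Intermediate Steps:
f(p, H) = -2 (f(p, H) = -4 + 2 = -2)
N(S, R) = -18 (N(S, R) = (3 + 3)*(-3) = 6*(-3) = -18)
63210/N(158, f(1, 14)) = 63210/(-18) = 63210*(-1/18) = -10535/3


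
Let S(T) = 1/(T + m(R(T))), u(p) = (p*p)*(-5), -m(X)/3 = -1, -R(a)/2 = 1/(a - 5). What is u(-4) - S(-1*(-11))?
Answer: -1121/14 ≈ -80.071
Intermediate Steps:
R(a) = -2/(-5 + a) (R(a) = -2/(a - 5) = -2/(-5 + a))
m(X) = 3 (m(X) = -3*(-1) = 3)
u(p) = -5*p**2 (u(p) = p**2*(-5) = -5*p**2)
S(T) = 1/(3 + T) (S(T) = 1/(T + 3) = 1/(3 + T))
u(-4) - S(-1*(-11)) = -5*(-4)**2 - 1/(3 - 1*(-11)) = -5*16 - 1/(3 + 11) = -80 - 1/14 = -1121/14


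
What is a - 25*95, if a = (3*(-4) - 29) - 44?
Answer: -2460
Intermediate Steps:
a = -85 (a = (-12 - 29) - 44 = -41 - 44 = -85)
a - 25*95 = -85 - 25*95 = -85 - 2375 = -2460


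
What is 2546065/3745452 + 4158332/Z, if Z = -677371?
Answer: -13850202310949/2537060566692 ≈ -5.4592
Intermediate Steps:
2546065/3745452 + 4158332/Z = 2546065/3745452 + 4158332/(-677371) = 2546065*(1/3745452) + 4158332*(-1/677371) = 2546065/3745452 - 4158332/677371 = -13850202310949/2537060566692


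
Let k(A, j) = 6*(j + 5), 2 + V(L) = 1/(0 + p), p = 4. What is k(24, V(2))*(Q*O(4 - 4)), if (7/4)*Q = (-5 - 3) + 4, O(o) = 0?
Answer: 0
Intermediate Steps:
V(L) = -7/4 (V(L) = -2 + 1/(0 + 4) = -2 + 1/4 = -7/4)
Q = -16/7 (Q = 4*((-5 - 3) + 4)/7 = 4*(-8 + 4)/7 = (4/7)*(-4) = -16/7 ≈ -2.2857)
k(A, j) = 30 + 6*j (k(A, j) = 6*(5 + j) = 30 + 6*j)
k(24, V(2))*(Q*O(4 - 4)) = (30 + 6*(-7/4))*(-16/7*0) = (30 - 21/2)*0 = (39/2)*0 = 0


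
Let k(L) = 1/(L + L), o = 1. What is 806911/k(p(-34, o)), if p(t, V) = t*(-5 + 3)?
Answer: 109739896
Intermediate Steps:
p(t, V) = -2*t (p(t, V) = t*(-2) = -2*t)
k(L) = 1/(2*L)
806911/k(p(-34, o)) = 806911/((1/(2*((-2*(-34)))))) = 806911/(((½)/68)) = 806911/(((½)*(1/68))) = 806911/(1/136) = 806911*136 = 109739896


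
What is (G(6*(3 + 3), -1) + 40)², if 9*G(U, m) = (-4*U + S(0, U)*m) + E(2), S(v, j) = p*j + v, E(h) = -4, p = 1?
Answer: 30976/81 ≈ 382.42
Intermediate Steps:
S(v, j) = j + v (S(v, j) = 1*j + v = j + v)
G(U, m) = -4/9 - 4*U/9 + U*m/9 (G(U, m) = ((-4*U + (U + 0)*m) - 4)/9 = ((-4*U + U*m) - 4)/9 = (-4 - 4*U + U*m)/9 = -4/9 - 4*U/9 + U*m/9)
(G(6*(3 + 3), -1) + 40)² = ((-4/9 - 8*(3 + 3)/3 + (⅑)*(6*(3 + 3))*(-1)) + 40)² = ((-4/9 - 8*6/3 + (⅑)*(6*6)*(-1)) + 40)² = ((-4/9 - 4/9*36 + (⅑)*36*(-1)) + 40)² = ((-4/9 - 16 - 4) + 40)² = (-184/9 + 40)² = (176/9)² = 30976/81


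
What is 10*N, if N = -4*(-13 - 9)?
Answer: 880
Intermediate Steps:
N = 88 (N = -4*(-22) = 88)
10*N = 10*88 = 880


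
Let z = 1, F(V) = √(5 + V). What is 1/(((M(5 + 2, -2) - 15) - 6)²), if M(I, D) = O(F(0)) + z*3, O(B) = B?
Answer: (18 - √5)⁻² ≈ 0.0040241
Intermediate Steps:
M(I, D) = 3 + √5 (M(I, D) = √(5 + 0) + 1*3 = √5 + 3 = 3 + √5)
1/(((M(5 + 2, -2) - 15) - 6)²) = 1/((((3 + √5) - 15) - 6)²) = 1/(((-12 + √5) - 6)²) = 1/((-18 + √5)²) = (-18 + √5)⁻²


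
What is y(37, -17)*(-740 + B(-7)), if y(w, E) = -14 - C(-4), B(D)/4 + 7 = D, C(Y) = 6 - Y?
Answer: 19104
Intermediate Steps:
B(D) = -28 + 4*D
y(w, E) = -24 (y(w, E) = -14 - (6 - 1*(-4)) = -14 - (6 + 4) = -14 - 1*10 = -14 - 10 = -24)
y(37, -17)*(-740 + B(-7)) = -24*(-740 + (-28 + 4*(-7))) = -24*(-740 + (-28 - 28)) = -24*(-740 - 56) = -24*(-796) = 19104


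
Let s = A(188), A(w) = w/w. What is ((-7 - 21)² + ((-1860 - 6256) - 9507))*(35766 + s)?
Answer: -602280513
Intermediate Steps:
A(w) = 1
s = 1
((-7 - 21)² + ((-1860 - 6256) - 9507))*(35766 + s) = ((-7 - 21)² + ((-1860 - 6256) - 9507))*(35766 + 1) = ((-28)² + (-8116 - 9507))*35767 = (784 - 17623)*35767 = -16839*35767 = -602280513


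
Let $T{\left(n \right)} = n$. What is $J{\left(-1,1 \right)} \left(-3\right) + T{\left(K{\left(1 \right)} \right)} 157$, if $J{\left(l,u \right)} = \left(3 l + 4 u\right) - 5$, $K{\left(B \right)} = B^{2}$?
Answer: $169$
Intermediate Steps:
$J{\left(l,u \right)} = -5 + 3 l + 4 u$
$J{\left(-1,1 \right)} \left(-3\right) + T{\left(K{\left(1 \right)} \right)} 157 = \left(-5 + 3 \left(-1\right) + 4 \cdot 1\right) \left(-3\right) + 1^{2} \cdot 157 = \left(-5 - 3 + 4\right) \left(-3\right) + 1 \cdot 157 = \left(-4\right) \left(-3\right) + 157 = 12 + 157 = 169$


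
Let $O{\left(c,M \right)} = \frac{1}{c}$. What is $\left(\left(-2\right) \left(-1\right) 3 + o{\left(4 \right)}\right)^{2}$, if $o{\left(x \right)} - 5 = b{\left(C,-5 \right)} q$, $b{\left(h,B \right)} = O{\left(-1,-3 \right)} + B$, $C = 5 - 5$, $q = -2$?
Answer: $529$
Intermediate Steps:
$C = 0$ ($C = 5 - 5 = 0$)
$b{\left(h,B \right)} = -1 + B$ ($b{\left(h,B \right)} = \frac{1}{-1} + B = -1 + B$)
$o{\left(x \right)} = 17$ ($o{\left(x \right)} = 5 + \left(-1 - 5\right) \left(-2\right) = 5 - -12 = 5 + 12 = 17$)
$\left(\left(-2\right) \left(-1\right) 3 + o{\left(4 \right)}\right)^{2} = \left(\left(-2\right) \left(-1\right) 3 + 17\right)^{2} = \left(2 \cdot 3 + 17\right)^{2} = \left(6 + 17\right)^{2} = 23^{2} = 529$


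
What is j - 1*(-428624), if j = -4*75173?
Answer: 127932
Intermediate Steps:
j = -300692
j - 1*(-428624) = -300692 - 1*(-428624) = -300692 + 428624 = 127932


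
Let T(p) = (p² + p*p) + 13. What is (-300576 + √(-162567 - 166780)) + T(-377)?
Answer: -16305 + I*√329347 ≈ -16305.0 + 573.89*I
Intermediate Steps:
T(p) = 13 + 2*p² (T(p) = (p² + p²) + 13 = 2*p² + 13 = 13 + 2*p²)
(-300576 + √(-162567 - 166780)) + T(-377) = (-300576 + √(-162567 - 166780)) + (13 + 2*(-377)²) = (-300576 + √(-329347)) + (13 + 2*142129) = (-300576 + I*√329347) + (13 + 284258) = (-300576 + I*√329347) + 284271 = -16305 + I*√329347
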